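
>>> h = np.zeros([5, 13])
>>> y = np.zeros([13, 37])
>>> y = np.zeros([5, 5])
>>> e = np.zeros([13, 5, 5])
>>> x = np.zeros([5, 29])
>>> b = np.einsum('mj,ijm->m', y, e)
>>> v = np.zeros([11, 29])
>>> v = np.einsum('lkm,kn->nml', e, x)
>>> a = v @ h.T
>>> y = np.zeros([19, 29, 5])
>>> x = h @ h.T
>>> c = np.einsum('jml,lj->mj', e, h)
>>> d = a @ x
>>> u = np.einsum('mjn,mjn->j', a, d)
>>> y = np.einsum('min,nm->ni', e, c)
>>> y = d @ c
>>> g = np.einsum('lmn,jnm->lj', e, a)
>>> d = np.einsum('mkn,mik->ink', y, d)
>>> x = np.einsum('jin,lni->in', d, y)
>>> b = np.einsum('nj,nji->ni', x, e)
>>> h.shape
(5, 13)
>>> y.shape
(29, 5, 13)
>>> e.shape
(13, 5, 5)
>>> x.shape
(13, 5)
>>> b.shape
(13, 5)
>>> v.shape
(29, 5, 13)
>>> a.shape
(29, 5, 5)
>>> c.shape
(5, 13)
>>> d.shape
(5, 13, 5)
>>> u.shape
(5,)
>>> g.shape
(13, 29)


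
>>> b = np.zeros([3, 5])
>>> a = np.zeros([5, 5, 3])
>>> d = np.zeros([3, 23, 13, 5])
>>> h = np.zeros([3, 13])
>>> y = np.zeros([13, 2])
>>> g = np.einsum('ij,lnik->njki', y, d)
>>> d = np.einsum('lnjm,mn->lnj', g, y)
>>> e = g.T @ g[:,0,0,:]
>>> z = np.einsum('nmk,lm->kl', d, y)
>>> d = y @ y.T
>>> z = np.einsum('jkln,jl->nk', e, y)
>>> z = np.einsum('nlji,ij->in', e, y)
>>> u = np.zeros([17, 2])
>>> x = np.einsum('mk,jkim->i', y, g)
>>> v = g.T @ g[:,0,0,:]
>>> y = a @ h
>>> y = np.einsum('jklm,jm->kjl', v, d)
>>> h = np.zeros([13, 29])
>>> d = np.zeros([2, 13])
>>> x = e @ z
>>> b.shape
(3, 5)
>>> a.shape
(5, 5, 3)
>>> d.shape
(2, 13)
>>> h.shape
(13, 29)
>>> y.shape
(5, 13, 2)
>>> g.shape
(23, 2, 5, 13)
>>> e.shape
(13, 5, 2, 13)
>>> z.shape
(13, 13)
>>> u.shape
(17, 2)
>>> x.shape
(13, 5, 2, 13)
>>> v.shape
(13, 5, 2, 13)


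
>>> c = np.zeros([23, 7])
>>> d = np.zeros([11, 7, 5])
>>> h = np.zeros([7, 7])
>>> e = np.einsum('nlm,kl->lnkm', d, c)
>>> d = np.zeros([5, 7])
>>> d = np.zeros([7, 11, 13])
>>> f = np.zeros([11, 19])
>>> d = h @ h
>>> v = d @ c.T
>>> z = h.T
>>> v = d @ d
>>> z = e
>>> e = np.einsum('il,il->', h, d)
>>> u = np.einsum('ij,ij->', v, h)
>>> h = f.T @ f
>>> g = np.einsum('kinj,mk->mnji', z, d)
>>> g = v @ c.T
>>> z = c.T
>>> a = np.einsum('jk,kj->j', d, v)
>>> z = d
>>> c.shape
(23, 7)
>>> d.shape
(7, 7)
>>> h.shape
(19, 19)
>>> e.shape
()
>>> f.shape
(11, 19)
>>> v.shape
(7, 7)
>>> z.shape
(7, 7)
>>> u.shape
()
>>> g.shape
(7, 23)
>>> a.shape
(7,)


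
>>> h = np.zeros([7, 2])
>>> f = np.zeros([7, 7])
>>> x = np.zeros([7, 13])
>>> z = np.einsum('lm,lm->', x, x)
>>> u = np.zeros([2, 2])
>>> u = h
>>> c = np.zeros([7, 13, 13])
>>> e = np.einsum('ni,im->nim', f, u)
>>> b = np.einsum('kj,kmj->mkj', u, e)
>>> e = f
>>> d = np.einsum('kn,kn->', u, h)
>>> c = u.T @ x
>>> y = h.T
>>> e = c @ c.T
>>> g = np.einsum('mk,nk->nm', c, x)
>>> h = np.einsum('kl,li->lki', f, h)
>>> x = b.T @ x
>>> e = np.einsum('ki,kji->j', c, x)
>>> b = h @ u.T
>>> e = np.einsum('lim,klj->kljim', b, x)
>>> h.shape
(7, 7, 2)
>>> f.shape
(7, 7)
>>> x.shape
(2, 7, 13)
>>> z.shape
()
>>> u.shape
(7, 2)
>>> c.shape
(2, 13)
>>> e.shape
(2, 7, 13, 7, 7)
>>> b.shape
(7, 7, 7)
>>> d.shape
()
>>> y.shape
(2, 7)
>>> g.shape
(7, 2)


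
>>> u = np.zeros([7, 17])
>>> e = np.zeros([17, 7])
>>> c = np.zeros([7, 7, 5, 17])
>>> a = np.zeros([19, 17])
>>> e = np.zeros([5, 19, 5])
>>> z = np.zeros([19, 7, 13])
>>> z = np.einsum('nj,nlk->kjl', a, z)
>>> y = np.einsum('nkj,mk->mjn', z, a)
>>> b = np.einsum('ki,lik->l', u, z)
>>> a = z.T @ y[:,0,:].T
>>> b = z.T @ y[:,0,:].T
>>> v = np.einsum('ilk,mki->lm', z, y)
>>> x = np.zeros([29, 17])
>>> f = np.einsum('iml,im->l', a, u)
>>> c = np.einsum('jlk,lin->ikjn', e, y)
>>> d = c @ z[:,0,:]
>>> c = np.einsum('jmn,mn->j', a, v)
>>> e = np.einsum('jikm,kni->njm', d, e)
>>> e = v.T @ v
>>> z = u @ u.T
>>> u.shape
(7, 17)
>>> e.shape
(19, 19)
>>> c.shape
(7,)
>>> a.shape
(7, 17, 19)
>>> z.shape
(7, 7)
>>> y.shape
(19, 7, 13)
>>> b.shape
(7, 17, 19)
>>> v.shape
(17, 19)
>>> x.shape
(29, 17)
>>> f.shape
(19,)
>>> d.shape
(7, 5, 5, 7)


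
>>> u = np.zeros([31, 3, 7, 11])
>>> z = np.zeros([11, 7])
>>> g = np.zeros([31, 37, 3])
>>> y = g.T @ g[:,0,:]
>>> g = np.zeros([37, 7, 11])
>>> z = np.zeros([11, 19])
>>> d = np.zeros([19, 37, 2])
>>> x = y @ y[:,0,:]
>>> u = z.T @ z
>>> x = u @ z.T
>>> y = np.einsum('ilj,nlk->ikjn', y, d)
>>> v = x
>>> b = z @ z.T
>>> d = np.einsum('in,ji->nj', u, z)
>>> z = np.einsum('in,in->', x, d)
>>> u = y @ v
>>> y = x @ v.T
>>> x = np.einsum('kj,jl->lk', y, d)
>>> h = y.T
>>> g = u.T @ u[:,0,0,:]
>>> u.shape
(3, 2, 3, 11)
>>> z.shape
()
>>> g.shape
(11, 3, 2, 11)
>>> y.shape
(19, 19)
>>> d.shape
(19, 11)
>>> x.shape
(11, 19)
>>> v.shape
(19, 11)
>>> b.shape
(11, 11)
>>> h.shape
(19, 19)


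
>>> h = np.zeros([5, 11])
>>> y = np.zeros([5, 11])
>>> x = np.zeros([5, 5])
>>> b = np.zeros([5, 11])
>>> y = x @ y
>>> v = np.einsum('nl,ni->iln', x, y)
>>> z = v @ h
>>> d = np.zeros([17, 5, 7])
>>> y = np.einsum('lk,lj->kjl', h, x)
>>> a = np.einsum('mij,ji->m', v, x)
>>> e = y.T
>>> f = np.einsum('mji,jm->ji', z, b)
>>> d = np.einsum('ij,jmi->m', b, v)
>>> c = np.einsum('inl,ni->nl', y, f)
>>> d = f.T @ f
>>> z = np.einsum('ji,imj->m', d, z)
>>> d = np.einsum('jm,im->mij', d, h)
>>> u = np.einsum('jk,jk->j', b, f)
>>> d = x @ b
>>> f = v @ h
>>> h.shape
(5, 11)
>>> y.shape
(11, 5, 5)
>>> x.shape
(5, 5)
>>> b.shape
(5, 11)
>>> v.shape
(11, 5, 5)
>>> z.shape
(5,)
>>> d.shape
(5, 11)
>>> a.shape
(11,)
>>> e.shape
(5, 5, 11)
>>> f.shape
(11, 5, 11)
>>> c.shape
(5, 5)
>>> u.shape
(5,)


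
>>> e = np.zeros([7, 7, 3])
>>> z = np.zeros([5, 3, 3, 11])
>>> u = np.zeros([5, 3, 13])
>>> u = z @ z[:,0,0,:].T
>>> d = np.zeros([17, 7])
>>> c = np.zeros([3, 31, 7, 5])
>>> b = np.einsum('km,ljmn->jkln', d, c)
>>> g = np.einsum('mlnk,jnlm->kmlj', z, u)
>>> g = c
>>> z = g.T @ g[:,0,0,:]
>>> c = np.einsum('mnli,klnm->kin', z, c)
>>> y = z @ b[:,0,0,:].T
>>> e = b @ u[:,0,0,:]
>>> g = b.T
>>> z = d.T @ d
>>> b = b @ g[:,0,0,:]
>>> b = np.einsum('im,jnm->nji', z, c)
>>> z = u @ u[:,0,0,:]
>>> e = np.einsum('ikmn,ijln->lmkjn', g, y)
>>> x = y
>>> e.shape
(31, 17, 3, 7, 31)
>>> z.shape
(5, 3, 3, 5)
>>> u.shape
(5, 3, 3, 5)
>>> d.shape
(17, 7)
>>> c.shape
(3, 5, 7)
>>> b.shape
(5, 3, 7)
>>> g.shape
(5, 3, 17, 31)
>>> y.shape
(5, 7, 31, 31)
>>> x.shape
(5, 7, 31, 31)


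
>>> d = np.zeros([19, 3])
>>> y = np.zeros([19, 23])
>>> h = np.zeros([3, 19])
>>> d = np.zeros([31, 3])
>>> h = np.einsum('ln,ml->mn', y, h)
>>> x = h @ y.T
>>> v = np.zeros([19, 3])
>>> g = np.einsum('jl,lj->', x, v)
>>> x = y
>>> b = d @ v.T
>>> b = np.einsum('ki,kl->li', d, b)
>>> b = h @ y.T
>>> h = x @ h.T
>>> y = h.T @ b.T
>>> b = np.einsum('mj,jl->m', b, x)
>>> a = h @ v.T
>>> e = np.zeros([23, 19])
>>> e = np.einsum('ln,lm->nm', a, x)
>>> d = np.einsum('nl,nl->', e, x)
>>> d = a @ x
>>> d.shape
(19, 23)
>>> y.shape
(3, 3)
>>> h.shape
(19, 3)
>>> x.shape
(19, 23)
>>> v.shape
(19, 3)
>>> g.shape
()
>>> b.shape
(3,)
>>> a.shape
(19, 19)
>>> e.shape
(19, 23)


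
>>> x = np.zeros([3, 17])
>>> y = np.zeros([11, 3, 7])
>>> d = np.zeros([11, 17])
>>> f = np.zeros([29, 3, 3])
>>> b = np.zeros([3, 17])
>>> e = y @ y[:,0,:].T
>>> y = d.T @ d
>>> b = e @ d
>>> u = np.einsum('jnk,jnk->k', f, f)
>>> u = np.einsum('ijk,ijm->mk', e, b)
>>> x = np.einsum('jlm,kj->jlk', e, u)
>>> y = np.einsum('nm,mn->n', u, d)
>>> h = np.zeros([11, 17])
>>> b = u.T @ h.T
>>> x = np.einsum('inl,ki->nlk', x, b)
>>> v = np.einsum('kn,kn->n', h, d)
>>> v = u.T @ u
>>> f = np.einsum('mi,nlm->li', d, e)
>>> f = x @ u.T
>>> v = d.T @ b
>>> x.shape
(3, 17, 11)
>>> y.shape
(17,)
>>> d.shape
(11, 17)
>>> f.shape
(3, 17, 17)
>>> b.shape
(11, 11)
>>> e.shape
(11, 3, 11)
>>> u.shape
(17, 11)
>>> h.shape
(11, 17)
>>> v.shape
(17, 11)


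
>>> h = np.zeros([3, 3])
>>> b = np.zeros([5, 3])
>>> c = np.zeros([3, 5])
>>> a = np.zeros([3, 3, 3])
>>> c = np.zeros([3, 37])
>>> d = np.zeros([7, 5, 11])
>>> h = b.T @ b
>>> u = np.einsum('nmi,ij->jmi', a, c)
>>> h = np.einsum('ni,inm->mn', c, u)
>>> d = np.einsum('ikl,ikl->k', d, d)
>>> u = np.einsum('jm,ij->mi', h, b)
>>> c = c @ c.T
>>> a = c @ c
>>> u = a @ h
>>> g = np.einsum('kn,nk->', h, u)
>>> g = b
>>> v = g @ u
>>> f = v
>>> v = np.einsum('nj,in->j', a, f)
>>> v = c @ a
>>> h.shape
(3, 3)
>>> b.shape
(5, 3)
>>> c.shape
(3, 3)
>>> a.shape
(3, 3)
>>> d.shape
(5,)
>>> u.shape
(3, 3)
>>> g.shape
(5, 3)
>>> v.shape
(3, 3)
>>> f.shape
(5, 3)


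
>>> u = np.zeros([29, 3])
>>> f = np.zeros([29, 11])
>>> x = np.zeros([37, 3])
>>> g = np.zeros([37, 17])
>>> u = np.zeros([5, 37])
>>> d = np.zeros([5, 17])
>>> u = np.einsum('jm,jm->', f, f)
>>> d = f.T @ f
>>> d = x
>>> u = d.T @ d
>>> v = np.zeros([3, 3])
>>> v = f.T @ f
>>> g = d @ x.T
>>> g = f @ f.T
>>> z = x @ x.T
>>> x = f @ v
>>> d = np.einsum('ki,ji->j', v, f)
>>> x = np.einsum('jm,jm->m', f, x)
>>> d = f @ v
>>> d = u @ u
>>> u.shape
(3, 3)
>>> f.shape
(29, 11)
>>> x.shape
(11,)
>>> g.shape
(29, 29)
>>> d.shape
(3, 3)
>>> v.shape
(11, 11)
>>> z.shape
(37, 37)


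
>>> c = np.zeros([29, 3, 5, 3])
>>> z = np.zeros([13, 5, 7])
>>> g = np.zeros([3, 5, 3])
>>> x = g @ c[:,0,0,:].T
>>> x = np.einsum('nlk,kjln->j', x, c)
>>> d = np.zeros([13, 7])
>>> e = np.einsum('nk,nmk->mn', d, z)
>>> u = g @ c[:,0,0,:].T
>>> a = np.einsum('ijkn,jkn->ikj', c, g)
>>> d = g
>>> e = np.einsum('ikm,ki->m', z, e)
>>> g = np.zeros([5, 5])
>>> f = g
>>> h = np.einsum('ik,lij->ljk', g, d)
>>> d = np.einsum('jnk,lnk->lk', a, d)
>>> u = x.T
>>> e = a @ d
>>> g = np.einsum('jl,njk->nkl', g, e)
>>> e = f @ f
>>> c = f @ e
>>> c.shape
(5, 5)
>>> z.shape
(13, 5, 7)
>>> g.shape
(29, 3, 5)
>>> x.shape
(3,)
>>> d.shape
(3, 3)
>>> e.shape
(5, 5)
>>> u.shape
(3,)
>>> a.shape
(29, 5, 3)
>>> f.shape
(5, 5)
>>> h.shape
(3, 3, 5)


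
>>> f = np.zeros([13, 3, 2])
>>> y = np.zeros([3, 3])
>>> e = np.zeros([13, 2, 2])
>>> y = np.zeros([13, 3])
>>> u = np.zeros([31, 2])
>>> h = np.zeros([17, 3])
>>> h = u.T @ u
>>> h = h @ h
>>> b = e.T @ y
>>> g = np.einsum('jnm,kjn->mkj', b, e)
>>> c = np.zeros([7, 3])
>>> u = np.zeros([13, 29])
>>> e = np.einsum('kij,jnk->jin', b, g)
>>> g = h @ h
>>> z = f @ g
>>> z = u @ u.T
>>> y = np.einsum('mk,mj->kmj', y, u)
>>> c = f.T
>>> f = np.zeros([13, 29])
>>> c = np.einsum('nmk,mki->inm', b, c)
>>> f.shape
(13, 29)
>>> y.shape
(3, 13, 29)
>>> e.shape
(3, 2, 13)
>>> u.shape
(13, 29)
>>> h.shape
(2, 2)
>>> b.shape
(2, 2, 3)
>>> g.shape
(2, 2)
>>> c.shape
(13, 2, 2)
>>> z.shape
(13, 13)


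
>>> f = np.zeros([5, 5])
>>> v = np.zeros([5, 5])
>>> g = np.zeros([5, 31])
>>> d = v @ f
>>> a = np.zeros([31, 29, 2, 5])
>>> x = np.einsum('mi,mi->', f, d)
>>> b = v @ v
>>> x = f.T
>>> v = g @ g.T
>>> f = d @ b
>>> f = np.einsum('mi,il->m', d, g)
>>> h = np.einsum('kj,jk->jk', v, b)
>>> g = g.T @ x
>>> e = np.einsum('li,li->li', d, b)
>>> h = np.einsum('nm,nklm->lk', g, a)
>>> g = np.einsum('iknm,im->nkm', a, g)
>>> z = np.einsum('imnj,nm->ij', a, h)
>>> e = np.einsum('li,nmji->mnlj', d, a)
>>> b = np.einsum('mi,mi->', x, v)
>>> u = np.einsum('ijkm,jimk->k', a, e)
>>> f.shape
(5,)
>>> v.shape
(5, 5)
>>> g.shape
(2, 29, 5)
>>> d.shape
(5, 5)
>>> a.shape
(31, 29, 2, 5)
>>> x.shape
(5, 5)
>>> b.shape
()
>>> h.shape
(2, 29)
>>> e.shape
(29, 31, 5, 2)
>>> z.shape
(31, 5)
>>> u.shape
(2,)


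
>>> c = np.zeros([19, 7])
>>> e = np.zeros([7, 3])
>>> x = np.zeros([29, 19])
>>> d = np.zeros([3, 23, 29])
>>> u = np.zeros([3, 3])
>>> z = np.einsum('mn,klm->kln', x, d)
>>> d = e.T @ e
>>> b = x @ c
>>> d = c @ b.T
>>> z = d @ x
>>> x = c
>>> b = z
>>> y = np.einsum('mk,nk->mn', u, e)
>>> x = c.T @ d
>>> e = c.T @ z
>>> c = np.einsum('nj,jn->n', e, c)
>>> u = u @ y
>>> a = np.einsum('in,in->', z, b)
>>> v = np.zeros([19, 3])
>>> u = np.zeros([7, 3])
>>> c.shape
(7,)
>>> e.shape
(7, 19)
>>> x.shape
(7, 29)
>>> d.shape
(19, 29)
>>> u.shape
(7, 3)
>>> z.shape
(19, 19)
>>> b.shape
(19, 19)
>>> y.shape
(3, 7)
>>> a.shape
()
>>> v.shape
(19, 3)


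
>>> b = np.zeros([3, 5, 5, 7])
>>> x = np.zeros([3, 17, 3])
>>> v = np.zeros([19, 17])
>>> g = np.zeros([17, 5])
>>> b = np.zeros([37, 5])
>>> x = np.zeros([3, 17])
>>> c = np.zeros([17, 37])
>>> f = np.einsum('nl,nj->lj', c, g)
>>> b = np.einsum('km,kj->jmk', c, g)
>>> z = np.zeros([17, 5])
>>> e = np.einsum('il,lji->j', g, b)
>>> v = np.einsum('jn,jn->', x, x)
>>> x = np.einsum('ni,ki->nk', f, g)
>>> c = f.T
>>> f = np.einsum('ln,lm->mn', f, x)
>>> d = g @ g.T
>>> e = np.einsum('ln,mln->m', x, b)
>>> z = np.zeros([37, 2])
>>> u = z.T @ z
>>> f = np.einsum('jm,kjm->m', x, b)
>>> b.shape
(5, 37, 17)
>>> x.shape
(37, 17)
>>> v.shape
()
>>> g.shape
(17, 5)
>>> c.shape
(5, 37)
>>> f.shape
(17,)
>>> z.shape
(37, 2)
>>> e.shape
(5,)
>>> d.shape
(17, 17)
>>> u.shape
(2, 2)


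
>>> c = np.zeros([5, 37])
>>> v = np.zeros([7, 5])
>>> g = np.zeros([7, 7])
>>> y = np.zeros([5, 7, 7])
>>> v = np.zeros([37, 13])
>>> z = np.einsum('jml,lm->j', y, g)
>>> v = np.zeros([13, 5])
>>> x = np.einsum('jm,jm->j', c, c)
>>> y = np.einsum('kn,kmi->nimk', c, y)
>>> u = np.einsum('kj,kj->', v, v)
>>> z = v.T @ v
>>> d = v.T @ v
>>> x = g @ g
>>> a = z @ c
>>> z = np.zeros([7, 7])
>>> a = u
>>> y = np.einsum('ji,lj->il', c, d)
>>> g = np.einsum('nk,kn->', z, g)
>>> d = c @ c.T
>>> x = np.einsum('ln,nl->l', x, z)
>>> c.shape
(5, 37)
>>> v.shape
(13, 5)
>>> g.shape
()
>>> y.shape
(37, 5)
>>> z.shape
(7, 7)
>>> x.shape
(7,)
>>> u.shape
()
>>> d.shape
(5, 5)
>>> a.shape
()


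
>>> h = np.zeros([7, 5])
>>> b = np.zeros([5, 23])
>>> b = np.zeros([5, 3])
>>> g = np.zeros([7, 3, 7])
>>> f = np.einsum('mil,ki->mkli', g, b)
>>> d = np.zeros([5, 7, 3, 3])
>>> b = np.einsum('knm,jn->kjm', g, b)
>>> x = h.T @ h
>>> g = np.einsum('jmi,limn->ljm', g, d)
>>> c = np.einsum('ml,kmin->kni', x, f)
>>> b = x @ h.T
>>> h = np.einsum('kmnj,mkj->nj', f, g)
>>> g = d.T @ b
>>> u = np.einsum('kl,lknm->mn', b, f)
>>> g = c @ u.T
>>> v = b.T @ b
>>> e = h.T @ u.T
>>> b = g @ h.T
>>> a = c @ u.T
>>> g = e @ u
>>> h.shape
(7, 3)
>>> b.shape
(7, 3, 7)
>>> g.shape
(3, 7)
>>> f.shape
(7, 5, 7, 3)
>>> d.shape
(5, 7, 3, 3)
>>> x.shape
(5, 5)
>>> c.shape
(7, 3, 7)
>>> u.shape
(3, 7)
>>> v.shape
(7, 7)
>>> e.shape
(3, 3)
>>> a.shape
(7, 3, 3)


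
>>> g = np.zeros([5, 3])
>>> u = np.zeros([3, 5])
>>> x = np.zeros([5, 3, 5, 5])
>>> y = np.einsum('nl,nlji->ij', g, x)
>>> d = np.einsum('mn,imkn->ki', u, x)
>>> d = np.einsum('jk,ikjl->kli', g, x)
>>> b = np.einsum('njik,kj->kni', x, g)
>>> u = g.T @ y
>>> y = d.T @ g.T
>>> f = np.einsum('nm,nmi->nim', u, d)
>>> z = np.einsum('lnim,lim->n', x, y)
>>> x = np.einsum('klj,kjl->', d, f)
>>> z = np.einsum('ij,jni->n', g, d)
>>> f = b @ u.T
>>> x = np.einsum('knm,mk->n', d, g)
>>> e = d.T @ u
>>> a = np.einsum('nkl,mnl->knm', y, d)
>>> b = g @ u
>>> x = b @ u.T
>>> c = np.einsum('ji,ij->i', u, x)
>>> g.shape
(5, 3)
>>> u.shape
(3, 5)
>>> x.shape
(5, 3)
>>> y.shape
(5, 5, 5)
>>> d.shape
(3, 5, 5)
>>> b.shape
(5, 5)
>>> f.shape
(5, 5, 3)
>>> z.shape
(5,)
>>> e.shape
(5, 5, 5)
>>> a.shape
(5, 5, 3)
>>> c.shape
(5,)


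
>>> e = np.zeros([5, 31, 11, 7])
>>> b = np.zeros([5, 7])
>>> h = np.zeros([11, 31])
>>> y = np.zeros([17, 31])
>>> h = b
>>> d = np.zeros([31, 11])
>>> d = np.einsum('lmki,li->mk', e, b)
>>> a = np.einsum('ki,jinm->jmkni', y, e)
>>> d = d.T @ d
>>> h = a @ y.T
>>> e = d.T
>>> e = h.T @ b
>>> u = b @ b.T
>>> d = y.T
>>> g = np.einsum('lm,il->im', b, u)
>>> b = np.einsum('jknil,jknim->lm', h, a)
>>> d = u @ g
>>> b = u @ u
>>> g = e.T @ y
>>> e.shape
(17, 11, 17, 7, 7)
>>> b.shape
(5, 5)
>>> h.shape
(5, 7, 17, 11, 17)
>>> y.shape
(17, 31)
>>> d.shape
(5, 7)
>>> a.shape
(5, 7, 17, 11, 31)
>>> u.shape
(5, 5)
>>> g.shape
(7, 7, 17, 11, 31)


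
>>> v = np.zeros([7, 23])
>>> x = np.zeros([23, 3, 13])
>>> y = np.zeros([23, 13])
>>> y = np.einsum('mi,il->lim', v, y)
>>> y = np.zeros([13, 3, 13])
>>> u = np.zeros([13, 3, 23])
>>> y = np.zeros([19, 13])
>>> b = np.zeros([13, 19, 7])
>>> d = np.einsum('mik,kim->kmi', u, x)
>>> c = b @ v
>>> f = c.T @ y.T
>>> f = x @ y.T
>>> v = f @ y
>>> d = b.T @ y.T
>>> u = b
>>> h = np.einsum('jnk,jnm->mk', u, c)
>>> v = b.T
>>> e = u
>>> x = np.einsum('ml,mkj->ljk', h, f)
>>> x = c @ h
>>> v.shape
(7, 19, 13)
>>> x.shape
(13, 19, 7)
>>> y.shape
(19, 13)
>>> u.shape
(13, 19, 7)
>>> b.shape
(13, 19, 7)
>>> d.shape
(7, 19, 19)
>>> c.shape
(13, 19, 23)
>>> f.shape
(23, 3, 19)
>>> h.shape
(23, 7)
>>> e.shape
(13, 19, 7)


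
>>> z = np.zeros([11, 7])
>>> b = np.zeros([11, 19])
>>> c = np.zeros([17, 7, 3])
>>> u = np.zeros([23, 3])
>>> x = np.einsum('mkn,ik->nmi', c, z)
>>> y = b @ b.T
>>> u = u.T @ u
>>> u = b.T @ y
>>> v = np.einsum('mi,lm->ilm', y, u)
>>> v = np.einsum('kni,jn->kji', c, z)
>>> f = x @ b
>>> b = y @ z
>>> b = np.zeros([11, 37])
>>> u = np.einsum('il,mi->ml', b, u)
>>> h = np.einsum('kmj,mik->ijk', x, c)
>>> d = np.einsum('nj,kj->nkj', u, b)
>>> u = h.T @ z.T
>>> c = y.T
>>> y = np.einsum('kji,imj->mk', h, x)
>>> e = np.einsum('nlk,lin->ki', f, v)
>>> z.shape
(11, 7)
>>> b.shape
(11, 37)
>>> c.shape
(11, 11)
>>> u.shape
(3, 11, 11)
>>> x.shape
(3, 17, 11)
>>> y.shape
(17, 7)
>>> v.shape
(17, 11, 3)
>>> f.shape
(3, 17, 19)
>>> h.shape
(7, 11, 3)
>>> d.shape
(19, 11, 37)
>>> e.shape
(19, 11)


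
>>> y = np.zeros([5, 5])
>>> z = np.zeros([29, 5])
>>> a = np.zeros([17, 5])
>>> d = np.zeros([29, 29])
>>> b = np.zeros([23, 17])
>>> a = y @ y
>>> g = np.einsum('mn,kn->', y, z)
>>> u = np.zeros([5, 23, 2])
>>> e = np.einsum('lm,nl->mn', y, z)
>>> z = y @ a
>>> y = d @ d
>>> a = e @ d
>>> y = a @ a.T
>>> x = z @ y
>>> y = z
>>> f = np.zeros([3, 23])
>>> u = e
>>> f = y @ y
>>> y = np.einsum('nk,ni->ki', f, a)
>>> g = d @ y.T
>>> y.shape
(5, 29)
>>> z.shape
(5, 5)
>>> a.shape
(5, 29)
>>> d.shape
(29, 29)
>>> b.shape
(23, 17)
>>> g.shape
(29, 5)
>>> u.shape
(5, 29)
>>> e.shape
(5, 29)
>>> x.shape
(5, 5)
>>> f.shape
(5, 5)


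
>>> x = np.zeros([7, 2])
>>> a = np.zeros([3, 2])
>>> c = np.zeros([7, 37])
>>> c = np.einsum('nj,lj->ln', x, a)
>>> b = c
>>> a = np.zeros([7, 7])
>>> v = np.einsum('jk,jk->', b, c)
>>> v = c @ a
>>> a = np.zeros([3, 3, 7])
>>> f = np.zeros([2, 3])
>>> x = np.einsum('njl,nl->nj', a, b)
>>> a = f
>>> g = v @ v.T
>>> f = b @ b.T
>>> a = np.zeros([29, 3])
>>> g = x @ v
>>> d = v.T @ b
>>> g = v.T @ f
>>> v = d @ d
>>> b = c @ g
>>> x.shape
(3, 3)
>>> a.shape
(29, 3)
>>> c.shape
(3, 7)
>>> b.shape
(3, 3)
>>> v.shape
(7, 7)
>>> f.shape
(3, 3)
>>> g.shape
(7, 3)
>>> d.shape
(7, 7)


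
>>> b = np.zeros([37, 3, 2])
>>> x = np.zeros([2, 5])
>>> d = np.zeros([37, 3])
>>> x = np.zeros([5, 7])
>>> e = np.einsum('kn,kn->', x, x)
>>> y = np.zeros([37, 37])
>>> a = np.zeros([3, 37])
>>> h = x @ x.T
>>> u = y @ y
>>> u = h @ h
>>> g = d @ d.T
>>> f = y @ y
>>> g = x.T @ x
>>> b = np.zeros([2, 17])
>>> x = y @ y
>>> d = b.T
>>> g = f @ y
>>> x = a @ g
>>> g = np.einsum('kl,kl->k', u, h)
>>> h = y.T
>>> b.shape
(2, 17)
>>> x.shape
(3, 37)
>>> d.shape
(17, 2)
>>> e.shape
()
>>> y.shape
(37, 37)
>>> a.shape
(3, 37)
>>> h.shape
(37, 37)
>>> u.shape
(5, 5)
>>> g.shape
(5,)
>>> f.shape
(37, 37)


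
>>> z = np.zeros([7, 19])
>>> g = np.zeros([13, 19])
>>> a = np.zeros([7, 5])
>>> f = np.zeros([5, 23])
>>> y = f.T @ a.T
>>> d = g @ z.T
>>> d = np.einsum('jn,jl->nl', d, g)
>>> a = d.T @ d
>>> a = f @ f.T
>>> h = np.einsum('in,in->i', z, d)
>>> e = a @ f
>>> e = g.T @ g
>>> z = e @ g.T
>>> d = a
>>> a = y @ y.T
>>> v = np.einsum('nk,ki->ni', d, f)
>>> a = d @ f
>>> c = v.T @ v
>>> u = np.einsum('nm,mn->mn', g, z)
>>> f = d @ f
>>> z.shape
(19, 13)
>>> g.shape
(13, 19)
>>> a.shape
(5, 23)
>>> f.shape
(5, 23)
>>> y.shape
(23, 7)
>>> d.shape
(5, 5)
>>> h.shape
(7,)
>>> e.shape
(19, 19)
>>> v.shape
(5, 23)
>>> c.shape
(23, 23)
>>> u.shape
(19, 13)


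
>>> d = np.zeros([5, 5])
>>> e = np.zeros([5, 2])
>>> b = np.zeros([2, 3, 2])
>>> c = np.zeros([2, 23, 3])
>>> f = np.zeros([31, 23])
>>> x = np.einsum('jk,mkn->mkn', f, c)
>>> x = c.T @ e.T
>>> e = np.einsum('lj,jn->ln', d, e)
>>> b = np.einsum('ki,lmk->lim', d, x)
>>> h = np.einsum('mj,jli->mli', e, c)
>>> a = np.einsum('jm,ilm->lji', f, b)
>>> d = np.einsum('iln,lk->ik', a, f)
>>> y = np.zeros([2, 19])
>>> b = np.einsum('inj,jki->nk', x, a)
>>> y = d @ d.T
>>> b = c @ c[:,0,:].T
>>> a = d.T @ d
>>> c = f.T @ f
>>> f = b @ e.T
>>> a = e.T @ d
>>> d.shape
(5, 23)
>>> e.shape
(5, 2)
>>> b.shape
(2, 23, 2)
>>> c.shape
(23, 23)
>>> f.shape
(2, 23, 5)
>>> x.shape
(3, 23, 5)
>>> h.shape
(5, 23, 3)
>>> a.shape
(2, 23)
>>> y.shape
(5, 5)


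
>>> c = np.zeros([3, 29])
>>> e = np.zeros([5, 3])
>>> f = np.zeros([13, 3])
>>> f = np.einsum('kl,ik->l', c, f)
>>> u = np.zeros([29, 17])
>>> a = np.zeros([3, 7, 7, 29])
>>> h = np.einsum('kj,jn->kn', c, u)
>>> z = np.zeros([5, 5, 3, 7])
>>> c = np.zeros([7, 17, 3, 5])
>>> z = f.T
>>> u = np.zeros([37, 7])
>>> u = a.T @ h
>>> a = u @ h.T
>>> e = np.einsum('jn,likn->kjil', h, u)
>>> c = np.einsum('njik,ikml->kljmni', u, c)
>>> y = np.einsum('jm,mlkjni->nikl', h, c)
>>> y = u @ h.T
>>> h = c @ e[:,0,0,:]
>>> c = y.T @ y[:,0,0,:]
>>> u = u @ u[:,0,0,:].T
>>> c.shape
(3, 7, 7, 3)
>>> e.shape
(7, 3, 7, 29)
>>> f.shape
(29,)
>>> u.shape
(29, 7, 7, 29)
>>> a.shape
(29, 7, 7, 3)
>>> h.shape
(17, 5, 7, 3, 29, 29)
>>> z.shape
(29,)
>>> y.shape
(29, 7, 7, 3)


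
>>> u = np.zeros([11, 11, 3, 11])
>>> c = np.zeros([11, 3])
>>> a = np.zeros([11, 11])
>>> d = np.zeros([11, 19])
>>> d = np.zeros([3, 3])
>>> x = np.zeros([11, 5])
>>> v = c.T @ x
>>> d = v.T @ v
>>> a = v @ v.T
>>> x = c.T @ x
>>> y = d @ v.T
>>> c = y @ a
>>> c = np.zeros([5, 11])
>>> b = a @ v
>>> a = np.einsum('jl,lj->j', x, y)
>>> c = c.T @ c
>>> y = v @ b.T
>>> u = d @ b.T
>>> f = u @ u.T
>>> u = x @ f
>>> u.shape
(3, 5)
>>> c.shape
(11, 11)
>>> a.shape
(3,)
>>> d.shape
(5, 5)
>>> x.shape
(3, 5)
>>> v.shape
(3, 5)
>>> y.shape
(3, 3)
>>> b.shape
(3, 5)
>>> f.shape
(5, 5)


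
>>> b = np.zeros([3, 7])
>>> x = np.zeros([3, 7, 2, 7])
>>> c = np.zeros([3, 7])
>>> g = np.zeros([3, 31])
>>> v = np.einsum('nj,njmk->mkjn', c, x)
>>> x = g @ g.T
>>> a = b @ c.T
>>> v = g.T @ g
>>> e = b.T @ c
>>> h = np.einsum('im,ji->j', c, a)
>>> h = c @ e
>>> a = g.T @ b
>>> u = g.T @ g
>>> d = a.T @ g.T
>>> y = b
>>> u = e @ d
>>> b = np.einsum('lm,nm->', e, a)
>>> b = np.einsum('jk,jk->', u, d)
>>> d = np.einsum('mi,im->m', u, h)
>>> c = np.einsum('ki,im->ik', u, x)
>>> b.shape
()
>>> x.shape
(3, 3)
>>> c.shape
(3, 7)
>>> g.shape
(3, 31)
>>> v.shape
(31, 31)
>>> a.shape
(31, 7)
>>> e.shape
(7, 7)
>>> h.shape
(3, 7)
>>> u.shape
(7, 3)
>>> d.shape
(7,)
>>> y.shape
(3, 7)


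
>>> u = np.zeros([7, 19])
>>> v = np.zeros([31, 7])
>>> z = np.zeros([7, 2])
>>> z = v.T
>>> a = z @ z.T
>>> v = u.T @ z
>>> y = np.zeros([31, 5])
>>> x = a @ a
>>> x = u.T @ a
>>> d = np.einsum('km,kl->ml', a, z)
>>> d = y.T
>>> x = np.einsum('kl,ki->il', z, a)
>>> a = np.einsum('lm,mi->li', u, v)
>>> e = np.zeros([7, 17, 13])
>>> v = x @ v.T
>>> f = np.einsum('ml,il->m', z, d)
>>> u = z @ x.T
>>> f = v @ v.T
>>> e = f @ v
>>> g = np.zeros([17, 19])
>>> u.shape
(7, 7)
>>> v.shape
(7, 19)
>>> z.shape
(7, 31)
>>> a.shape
(7, 31)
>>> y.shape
(31, 5)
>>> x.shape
(7, 31)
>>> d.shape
(5, 31)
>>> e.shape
(7, 19)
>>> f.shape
(7, 7)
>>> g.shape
(17, 19)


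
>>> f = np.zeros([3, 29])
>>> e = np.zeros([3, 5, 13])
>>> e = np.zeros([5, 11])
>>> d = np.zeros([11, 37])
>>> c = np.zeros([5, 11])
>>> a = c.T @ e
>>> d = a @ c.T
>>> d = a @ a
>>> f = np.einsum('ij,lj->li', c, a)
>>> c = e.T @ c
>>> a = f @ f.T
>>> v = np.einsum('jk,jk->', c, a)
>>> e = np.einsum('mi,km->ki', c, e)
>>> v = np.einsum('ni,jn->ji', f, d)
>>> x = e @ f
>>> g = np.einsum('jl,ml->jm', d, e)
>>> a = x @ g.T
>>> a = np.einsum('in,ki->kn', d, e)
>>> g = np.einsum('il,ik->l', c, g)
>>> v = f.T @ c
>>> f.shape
(11, 5)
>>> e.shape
(5, 11)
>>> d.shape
(11, 11)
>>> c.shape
(11, 11)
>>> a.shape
(5, 11)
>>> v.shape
(5, 11)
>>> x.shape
(5, 5)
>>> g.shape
(11,)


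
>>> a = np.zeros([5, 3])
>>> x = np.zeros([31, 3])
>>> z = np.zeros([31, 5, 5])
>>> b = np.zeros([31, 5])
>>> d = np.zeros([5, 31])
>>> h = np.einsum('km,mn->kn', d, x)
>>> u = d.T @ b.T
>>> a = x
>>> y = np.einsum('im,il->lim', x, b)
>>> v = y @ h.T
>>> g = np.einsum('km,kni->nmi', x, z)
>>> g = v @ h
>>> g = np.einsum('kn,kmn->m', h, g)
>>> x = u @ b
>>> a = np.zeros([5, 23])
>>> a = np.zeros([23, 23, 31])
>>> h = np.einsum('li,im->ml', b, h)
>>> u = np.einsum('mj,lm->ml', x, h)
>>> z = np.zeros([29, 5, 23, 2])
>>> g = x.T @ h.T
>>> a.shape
(23, 23, 31)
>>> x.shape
(31, 5)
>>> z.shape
(29, 5, 23, 2)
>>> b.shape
(31, 5)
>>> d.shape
(5, 31)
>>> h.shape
(3, 31)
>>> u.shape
(31, 3)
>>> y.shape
(5, 31, 3)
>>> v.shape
(5, 31, 5)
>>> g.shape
(5, 3)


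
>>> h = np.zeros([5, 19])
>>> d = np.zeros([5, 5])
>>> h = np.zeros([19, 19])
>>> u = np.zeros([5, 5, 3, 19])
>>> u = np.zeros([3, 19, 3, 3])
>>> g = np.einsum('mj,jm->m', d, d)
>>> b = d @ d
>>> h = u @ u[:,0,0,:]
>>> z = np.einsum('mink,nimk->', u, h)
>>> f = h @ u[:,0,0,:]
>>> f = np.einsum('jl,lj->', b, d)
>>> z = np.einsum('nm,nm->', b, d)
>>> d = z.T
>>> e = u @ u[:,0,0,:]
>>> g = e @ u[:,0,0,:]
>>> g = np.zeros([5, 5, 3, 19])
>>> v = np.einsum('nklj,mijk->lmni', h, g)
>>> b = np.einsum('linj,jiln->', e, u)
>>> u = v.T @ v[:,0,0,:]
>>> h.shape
(3, 19, 3, 3)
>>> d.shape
()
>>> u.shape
(5, 3, 5, 5)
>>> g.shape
(5, 5, 3, 19)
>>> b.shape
()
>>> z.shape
()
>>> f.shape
()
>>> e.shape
(3, 19, 3, 3)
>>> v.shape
(3, 5, 3, 5)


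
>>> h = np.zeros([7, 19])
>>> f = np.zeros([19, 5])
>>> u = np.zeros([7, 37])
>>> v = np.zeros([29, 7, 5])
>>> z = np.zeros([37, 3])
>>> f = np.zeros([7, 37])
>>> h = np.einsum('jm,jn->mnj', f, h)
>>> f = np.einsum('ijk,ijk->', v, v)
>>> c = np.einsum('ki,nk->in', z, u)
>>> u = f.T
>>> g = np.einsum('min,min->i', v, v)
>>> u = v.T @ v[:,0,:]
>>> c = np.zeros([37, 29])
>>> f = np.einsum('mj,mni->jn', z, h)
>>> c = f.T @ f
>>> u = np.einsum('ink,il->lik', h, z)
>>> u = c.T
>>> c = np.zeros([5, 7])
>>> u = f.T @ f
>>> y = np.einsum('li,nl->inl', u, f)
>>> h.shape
(37, 19, 7)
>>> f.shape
(3, 19)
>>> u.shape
(19, 19)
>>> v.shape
(29, 7, 5)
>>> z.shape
(37, 3)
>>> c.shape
(5, 7)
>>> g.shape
(7,)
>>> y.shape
(19, 3, 19)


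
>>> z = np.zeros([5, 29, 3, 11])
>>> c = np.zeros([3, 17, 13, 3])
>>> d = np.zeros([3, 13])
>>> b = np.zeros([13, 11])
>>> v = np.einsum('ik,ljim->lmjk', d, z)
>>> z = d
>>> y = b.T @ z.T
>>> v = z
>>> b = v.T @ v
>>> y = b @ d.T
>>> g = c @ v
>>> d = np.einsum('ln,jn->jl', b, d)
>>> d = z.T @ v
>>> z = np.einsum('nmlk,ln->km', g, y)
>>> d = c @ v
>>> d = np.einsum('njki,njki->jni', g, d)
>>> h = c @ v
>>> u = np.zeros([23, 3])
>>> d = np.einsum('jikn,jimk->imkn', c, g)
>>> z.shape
(13, 17)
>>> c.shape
(3, 17, 13, 3)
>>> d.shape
(17, 13, 13, 3)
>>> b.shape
(13, 13)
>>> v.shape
(3, 13)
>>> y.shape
(13, 3)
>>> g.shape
(3, 17, 13, 13)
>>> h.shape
(3, 17, 13, 13)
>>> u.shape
(23, 3)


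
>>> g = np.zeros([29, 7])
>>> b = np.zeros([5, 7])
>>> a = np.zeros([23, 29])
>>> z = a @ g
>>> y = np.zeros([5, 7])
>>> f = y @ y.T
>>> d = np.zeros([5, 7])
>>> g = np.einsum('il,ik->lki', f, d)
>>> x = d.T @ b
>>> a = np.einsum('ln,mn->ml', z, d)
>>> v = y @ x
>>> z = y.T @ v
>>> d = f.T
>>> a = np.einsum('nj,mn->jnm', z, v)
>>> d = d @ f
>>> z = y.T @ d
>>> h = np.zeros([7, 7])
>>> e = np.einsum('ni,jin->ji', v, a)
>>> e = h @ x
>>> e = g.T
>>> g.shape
(5, 7, 5)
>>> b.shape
(5, 7)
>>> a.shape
(7, 7, 5)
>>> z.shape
(7, 5)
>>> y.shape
(5, 7)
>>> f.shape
(5, 5)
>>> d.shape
(5, 5)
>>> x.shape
(7, 7)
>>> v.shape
(5, 7)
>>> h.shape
(7, 7)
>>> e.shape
(5, 7, 5)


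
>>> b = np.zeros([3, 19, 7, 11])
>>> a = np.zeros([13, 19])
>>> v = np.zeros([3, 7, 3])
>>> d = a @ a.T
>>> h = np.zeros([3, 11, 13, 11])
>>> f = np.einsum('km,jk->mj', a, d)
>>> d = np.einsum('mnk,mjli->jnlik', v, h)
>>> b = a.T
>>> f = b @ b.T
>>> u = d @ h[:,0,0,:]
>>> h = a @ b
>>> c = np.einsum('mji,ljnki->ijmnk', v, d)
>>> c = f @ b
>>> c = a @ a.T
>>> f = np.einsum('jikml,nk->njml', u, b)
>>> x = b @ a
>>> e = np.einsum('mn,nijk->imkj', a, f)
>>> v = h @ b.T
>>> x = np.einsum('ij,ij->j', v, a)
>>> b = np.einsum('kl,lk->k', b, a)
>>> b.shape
(19,)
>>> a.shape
(13, 19)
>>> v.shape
(13, 19)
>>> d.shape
(11, 7, 13, 11, 3)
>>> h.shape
(13, 13)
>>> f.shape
(19, 11, 11, 11)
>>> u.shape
(11, 7, 13, 11, 11)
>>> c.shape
(13, 13)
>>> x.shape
(19,)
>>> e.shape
(11, 13, 11, 11)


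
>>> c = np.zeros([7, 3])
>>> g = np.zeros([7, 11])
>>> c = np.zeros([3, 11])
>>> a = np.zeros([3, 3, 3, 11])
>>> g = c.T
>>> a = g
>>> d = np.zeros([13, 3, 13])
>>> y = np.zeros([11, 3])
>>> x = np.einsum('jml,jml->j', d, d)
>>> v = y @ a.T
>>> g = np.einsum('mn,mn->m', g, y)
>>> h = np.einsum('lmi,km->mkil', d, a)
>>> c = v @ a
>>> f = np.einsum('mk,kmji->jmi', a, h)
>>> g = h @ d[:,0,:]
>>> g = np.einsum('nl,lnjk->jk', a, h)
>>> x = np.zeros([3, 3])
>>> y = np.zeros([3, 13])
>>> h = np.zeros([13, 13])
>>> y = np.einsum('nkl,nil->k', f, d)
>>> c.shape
(11, 3)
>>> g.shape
(13, 13)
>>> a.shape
(11, 3)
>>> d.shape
(13, 3, 13)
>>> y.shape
(11,)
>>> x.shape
(3, 3)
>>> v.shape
(11, 11)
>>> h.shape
(13, 13)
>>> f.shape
(13, 11, 13)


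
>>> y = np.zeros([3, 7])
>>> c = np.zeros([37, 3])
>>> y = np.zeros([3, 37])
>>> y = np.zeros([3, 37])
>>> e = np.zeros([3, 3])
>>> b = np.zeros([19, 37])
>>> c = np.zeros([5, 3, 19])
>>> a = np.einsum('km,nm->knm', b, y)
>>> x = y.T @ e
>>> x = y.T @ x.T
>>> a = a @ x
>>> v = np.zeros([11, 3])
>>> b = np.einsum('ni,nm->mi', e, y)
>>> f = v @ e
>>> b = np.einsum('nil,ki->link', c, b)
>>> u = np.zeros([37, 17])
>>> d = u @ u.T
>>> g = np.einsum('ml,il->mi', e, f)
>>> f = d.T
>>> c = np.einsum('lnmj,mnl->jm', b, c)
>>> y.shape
(3, 37)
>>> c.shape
(37, 5)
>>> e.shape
(3, 3)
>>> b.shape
(19, 3, 5, 37)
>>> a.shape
(19, 3, 37)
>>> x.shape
(37, 37)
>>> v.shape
(11, 3)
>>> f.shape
(37, 37)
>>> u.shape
(37, 17)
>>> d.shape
(37, 37)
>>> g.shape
(3, 11)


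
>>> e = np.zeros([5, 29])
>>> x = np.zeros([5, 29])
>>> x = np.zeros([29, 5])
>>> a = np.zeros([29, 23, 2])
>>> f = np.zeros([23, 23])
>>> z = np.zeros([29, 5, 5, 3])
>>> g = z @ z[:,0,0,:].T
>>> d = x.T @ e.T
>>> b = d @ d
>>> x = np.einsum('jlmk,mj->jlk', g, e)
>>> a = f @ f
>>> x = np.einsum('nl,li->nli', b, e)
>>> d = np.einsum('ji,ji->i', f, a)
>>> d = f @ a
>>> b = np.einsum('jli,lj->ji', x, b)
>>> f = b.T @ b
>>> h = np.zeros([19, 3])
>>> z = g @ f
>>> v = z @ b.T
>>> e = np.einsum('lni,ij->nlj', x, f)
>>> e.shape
(5, 5, 29)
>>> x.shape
(5, 5, 29)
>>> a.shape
(23, 23)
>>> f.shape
(29, 29)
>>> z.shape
(29, 5, 5, 29)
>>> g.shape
(29, 5, 5, 29)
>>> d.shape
(23, 23)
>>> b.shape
(5, 29)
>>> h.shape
(19, 3)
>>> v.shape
(29, 5, 5, 5)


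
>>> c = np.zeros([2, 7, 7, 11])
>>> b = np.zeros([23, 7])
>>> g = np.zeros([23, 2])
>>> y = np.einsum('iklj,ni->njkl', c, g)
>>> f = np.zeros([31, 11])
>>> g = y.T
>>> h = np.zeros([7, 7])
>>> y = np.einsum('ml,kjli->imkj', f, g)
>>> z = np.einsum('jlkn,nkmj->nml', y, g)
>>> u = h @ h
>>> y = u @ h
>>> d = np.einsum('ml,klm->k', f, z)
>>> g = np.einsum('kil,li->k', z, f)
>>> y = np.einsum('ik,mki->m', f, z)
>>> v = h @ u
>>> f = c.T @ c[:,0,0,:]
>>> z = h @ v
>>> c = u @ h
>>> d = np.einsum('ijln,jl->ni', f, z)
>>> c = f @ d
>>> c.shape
(11, 7, 7, 11)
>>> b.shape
(23, 7)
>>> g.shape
(7,)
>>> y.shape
(7,)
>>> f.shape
(11, 7, 7, 11)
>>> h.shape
(7, 7)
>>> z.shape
(7, 7)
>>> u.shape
(7, 7)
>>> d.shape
(11, 11)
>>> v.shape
(7, 7)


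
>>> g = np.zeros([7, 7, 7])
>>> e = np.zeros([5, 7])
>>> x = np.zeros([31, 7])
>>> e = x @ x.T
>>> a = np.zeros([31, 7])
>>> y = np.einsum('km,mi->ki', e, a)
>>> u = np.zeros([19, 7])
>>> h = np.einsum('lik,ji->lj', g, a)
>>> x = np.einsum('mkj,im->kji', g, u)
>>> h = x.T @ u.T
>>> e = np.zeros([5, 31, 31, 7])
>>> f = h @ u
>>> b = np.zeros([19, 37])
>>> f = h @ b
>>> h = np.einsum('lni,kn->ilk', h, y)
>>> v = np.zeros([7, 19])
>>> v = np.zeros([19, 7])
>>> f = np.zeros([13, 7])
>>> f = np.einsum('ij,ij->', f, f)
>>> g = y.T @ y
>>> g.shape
(7, 7)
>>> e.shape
(5, 31, 31, 7)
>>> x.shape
(7, 7, 19)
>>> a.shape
(31, 7)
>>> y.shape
(31, 7)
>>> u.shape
(19, 7)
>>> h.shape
(19, 19, 31)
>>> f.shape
()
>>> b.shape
(19, 37)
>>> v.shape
(19, 7)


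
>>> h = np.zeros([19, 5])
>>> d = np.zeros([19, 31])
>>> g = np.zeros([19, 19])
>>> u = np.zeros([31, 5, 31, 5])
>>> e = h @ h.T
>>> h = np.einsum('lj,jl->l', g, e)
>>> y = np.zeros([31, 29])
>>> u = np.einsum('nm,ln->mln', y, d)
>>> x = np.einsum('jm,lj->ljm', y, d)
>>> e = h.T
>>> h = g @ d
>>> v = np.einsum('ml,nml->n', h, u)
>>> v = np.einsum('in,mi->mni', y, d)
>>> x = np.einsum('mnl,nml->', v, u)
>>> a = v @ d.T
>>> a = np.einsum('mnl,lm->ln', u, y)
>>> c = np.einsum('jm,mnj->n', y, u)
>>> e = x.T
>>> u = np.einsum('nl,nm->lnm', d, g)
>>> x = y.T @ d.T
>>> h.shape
(19, 31)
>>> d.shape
(19, 31)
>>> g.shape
(19, 19)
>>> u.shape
(31, 19, 19)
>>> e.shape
()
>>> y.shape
(31, 29)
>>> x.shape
(29, 19)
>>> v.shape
(19, 29, 31)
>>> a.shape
(31, 19)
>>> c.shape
(19,)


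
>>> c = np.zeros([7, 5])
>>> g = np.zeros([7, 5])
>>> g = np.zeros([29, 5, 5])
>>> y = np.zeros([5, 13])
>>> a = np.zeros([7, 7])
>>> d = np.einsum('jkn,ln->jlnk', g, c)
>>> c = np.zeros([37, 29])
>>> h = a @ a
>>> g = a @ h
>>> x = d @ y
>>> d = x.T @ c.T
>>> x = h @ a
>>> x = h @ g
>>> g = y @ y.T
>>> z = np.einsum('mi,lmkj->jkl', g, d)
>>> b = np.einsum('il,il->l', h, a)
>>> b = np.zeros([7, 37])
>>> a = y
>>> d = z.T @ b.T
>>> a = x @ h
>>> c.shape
(37, 29)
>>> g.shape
(5, 5)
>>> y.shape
(5, 13)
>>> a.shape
(7, 7)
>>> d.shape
(13, 7, 7)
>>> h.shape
(7, 7)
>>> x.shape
(7, 7)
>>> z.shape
(37, 7, 13)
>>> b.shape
(7, 37)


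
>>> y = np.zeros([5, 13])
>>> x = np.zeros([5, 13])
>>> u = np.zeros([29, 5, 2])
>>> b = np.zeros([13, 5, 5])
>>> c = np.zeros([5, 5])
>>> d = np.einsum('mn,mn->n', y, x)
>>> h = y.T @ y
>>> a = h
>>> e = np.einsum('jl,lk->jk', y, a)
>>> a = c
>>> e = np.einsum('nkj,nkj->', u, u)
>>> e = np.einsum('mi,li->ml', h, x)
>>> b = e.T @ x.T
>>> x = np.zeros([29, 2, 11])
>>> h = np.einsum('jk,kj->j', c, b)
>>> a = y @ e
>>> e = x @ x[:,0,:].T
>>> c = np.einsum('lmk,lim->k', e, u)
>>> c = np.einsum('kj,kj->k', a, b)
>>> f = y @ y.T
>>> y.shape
(5, 13)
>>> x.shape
(29, 2, 11)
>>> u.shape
(29, 5, 2)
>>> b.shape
(5, 5)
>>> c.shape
(5,)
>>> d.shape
(13,)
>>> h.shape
(5,)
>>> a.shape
(5, 5)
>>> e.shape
(29, 2, 29)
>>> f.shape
(5, 5)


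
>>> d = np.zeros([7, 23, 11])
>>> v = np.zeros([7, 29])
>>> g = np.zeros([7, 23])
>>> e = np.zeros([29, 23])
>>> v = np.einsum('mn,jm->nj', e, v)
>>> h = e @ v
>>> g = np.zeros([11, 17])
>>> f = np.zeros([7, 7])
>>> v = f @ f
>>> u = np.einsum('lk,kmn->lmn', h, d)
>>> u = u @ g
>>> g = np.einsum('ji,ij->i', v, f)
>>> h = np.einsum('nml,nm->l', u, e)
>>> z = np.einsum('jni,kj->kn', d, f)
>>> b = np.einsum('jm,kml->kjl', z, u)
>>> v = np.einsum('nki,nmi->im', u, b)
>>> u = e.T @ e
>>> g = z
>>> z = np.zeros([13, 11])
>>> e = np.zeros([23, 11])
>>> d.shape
(7, 23, 11)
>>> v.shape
(17, 7)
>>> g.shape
(7, 23)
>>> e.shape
(23, 11)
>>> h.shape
(17,)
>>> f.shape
(7, 7)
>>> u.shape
(23, 23)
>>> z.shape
(13, 11)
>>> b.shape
(29, 7, 17)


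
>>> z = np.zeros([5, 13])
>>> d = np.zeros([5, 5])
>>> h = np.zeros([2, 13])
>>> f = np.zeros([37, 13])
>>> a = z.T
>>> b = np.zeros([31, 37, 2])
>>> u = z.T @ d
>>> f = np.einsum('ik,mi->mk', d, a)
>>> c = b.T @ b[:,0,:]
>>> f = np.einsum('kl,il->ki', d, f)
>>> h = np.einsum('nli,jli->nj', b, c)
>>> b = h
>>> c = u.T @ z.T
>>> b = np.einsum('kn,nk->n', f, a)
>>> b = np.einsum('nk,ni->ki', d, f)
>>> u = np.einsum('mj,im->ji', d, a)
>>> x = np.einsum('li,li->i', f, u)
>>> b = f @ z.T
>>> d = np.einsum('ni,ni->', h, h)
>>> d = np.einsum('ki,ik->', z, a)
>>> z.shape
(5, 13)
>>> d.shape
()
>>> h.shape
(31, 2)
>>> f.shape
(5, 13)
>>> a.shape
(13, 5)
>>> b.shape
(5, 5)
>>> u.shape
(5, 13)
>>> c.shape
(5, 5)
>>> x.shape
(13,)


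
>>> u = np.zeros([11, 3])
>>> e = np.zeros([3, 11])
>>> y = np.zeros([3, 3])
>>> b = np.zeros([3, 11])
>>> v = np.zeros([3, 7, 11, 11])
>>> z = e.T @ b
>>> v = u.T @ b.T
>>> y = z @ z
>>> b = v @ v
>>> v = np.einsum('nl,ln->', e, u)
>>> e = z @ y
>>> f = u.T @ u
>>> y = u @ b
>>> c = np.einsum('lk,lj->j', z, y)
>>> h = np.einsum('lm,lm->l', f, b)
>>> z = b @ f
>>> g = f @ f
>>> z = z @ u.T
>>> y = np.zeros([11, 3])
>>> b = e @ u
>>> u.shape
(11, 3)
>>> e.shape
(11, 11)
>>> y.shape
(11, 3)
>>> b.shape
(11, 3)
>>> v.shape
()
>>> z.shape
(3, 11)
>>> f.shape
(3, 3)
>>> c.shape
(3,)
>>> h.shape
(3,)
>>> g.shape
(3, 3)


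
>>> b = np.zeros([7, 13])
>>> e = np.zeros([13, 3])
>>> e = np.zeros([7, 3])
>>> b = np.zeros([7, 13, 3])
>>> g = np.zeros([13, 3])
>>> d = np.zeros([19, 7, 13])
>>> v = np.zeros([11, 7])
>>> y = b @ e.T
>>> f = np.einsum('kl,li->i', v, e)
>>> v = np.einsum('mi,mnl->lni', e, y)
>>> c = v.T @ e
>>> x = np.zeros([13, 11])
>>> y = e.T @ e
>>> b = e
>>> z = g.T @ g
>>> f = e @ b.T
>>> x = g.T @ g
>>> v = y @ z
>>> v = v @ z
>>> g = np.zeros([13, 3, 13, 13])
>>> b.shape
(7, 3)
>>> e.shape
(7, 3)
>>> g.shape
(13, 3, 13, 13)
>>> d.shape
(19, 7, 13)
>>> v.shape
(3, 3)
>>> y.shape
(3, 3)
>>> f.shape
(7, 7)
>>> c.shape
(3, 13, 3)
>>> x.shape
(3, 3)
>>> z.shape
(3, 3)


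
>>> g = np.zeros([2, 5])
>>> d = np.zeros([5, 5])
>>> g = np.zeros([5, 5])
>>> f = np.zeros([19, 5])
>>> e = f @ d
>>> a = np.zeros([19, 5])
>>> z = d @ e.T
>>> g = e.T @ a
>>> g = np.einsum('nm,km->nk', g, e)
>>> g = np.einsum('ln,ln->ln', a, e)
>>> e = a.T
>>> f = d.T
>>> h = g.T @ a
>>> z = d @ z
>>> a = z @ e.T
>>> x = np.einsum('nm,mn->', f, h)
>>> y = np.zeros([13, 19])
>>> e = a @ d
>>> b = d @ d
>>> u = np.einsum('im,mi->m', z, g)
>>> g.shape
(19, 5)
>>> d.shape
(5, 5)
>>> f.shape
(5, 5)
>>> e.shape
(5, 5)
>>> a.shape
(5, 5)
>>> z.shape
(5, 19)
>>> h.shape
(5, 5)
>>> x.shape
()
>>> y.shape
(13, 19)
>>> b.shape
(5, 5)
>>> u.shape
(19,)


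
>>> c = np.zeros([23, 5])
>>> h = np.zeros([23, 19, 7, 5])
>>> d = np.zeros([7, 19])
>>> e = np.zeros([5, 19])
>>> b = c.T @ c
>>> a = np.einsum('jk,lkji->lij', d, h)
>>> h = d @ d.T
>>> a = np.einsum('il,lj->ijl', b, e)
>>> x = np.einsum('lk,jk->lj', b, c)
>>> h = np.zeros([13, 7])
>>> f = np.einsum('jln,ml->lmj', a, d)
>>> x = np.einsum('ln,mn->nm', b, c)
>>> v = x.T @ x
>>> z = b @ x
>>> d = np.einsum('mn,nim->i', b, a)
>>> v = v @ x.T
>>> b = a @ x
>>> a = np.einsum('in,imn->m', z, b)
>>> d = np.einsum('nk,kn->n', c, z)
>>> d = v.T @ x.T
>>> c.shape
(23, 5)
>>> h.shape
(13, 7)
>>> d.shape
(5, 5)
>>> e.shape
(5, 19)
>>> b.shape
(5, 19, 23)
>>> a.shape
(19,)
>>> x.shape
(5, 23)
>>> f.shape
(19, 7, 5)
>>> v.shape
(23, 5)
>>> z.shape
(5, 23)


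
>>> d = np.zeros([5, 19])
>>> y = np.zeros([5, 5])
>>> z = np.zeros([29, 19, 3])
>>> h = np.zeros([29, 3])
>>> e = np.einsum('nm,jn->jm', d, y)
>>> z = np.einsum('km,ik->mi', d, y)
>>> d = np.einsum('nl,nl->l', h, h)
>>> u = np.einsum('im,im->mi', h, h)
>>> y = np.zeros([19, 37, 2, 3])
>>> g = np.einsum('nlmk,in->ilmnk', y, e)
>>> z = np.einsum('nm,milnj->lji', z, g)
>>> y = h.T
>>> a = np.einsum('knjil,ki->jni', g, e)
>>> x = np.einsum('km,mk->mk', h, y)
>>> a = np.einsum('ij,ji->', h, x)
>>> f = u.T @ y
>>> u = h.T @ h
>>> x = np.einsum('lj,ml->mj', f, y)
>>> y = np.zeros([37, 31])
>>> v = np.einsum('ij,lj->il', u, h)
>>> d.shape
(3,)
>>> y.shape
(37, 31)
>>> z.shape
(2, 3, 37)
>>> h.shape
(29, 3)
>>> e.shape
(5, 19)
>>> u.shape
(3, 3)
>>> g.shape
(5, 37, 2, 19, 3)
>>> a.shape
()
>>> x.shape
(3, 29)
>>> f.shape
(29, 29)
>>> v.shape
(3, 29)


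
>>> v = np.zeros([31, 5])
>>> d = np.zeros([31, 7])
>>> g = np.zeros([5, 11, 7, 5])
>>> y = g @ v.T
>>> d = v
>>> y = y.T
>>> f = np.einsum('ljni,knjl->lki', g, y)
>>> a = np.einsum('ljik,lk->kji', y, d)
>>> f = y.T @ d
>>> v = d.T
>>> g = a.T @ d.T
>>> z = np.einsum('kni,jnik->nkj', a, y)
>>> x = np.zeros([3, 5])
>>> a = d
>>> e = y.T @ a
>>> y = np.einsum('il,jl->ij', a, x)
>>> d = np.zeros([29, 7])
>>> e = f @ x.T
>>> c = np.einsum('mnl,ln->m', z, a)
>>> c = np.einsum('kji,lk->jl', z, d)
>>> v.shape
(5, 31)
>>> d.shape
(29, 7)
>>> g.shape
(11, 7, 31)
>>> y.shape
(31, 3)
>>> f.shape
(5, 11, 7, 5)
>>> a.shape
(31, 5)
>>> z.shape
(7, 5, 31)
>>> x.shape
(3, 5)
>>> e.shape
(5, 11, 7, 3)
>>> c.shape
(5, 29)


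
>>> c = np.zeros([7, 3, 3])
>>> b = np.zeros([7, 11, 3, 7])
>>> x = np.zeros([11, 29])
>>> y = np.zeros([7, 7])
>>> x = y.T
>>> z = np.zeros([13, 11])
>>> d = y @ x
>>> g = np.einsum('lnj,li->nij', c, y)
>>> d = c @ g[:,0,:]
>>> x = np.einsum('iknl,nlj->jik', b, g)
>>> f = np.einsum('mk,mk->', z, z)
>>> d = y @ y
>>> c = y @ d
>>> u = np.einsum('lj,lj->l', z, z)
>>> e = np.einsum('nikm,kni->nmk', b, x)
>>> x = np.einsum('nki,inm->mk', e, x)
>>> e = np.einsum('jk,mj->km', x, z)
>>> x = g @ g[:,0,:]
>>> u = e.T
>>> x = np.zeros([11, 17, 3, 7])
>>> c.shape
(7, 7)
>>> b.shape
(7, 11, 3, 7)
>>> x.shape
(11, 17, 3, 7)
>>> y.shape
(7, 7)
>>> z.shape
(13, 11)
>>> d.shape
(7, 7)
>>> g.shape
(3, 7, 3)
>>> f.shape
()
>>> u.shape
(13, 7)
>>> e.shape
(7, 13)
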